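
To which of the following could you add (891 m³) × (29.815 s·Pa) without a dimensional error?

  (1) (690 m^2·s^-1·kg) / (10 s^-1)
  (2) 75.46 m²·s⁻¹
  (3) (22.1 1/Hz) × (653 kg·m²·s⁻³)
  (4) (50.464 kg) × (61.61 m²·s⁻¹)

Reference: [m³] · [kg·m⁻¹·s⁻¹] = kg·m²·s⁻¹.
Each option:
  (1) [kg·m²·s⁻¹] / [s⁻¹] = kg·m²
  (2) m²·s⁻¹
  (3) [s] · [kg·m²·s⁻³] = kg·m²·s⁻²
  (4) [kg] · [m²·s⁻¹] = kg·m²·s⁻¹  ← same
Only (4) matches kg·m²·s⁻¹.

(4)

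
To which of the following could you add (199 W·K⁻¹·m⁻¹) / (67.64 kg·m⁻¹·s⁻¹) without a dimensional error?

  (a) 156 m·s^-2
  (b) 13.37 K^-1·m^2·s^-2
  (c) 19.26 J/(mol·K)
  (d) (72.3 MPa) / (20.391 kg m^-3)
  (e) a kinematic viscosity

Reference: [kg·m·s⁻³·K⁻¹] / [kg·m⁻¹·s⁻¹] = m²·s⁻²·K⁻¹.
Each option:
  (a) m·s⁻²
  (b) m²·s⁻²·K⁻¹  ← same
  (c) J·mol⁻¹·K⁻¹ = N·m·mol⁻¹·K⁻¹ = kg·m²·s⁻²·K⁻¹·mol⁻¹
  (d) [kg·m⁻¹·s⁻²] / [kg·m⁻³] = m²·s⁻²
  (e) [kinematic viscosity] = m²·s⁻¹
Only (b) matches m²·s⁻²·K⁻¹.

(b)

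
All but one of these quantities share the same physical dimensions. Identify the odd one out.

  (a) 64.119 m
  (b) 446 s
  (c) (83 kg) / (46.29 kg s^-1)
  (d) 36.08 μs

(a)

Expand each in SI base units:
  (a) m
  (b) s
  (c) [kg] / [kg·s⁻¹] = s
  (d) s
All reduce to s except (a), which is m.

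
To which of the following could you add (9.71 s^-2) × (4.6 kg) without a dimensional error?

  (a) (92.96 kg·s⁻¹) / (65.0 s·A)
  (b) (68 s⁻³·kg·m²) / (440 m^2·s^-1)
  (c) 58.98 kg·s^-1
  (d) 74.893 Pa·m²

Reference: [s⁻²] · [kg] = kg·s⁻².
Each option:
  (a) [kg·s⁻¹] / [s·A] = kg·s⁻²·A⁻¹
  (b) [kg·m²·s⁻³] / [m²·s⁻¹] = kg·s⁻²  ← same
  (c) kg·s⁻¹
  (d) Pa·m² = N·m⁻²·m² = kg·m·s⁻²
Only (b) matches kg·s⁻².

(b)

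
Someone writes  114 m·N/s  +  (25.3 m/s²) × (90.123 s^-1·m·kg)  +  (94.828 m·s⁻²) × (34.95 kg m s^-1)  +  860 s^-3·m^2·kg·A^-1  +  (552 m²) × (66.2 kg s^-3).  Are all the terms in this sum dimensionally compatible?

No

Work out the base dimensions of each:
  114 m·N/s:  N·m·s⁻¹ = kg·m·s⁻²·m·s⁻¹ = kg·m²·s⁻³
  (25.3 m/s²) × (90.123 s^-1·m·kg):  [m·s⁻²] · [kg·m·s⁻¹] = kg·m²·s⁻³
  (94.828 m·s⁻²) × (34.95 kg m s^-1):  [m·s⁻²] · [kg·m·s⁻¹] = kg·m²·s⁻³
  860 s^-3·m^2·kg·A^-1:  kg·m²·s⁻³·A⁻¹
  (552 m²) × (66.2 kg s^-3):  [m²] · [kg·s⁻³] = kg·m²·s⁻³
The terms do not share a single dimension (kg·m²·s⁻³ vs kg·m²·s⁻³·A⁻¹).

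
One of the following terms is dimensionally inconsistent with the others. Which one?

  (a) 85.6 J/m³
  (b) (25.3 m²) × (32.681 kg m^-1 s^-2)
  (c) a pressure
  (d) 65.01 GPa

Reduce each to base SI dimensions:
  (a) J·m⁻³ = N·m·m⁻³ = kg·m⁻¹·s⁻²
  (b) [m²] · [kg·m⁻¹·s⁻²] = kg·m·s⁻²
  (c) [pressure] = kg·m⁻¹·s⁻²
  (d) Pa = N·m⁻² = kg·m⁻¹·s⁻²
All reduce to kg·m⁻¹·s⁻² except (b), which is kg·m·s⁻².

(b)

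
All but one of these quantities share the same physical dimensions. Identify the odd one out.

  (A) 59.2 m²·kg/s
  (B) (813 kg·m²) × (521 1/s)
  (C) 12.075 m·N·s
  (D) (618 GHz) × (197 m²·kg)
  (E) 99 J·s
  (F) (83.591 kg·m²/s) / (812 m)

(F)

Work out the base dimensions of each:
  (A) kg·m²·s⁻¹
  (B) [kg·m²] · [s⁻¹] = kg·m²·s⁻¹
  (C) N·m·s = kg·m·s⁻²·m·s = kg·m²·s⁻¹
  (D) [s⁻¹] · [kg·m²] = kg·m²·s⁻¹
  (E) J·s = N·m·s = kg·m²·s⁻¹
  (F) [kg·m²·s⁻¹] / [m] = kg·m·s⁻¹
All reduce to kg·m²·s⁻¹ except (F), which is kg·m·s⁻¹.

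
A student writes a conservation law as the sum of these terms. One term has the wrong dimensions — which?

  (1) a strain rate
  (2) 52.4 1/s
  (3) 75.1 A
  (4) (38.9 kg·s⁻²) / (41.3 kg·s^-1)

(3)

Expand each in SI base units:
  (1) [strain rate] = s⁻¹
  (2) s⁻¹
  (3) A
  (4) [kg·s⁻²] / [kg·s⁻¹] = s⁻¹
All reduce to s⁻¹ except (3), which is A.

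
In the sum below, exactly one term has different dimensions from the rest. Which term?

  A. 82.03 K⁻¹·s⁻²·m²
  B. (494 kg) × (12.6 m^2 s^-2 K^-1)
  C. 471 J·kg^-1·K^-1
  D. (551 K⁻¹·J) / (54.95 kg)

B.

Work out the base dimensions of each:
  A. m²·s⁻²·K⁻¹
  B. [kg] · [m²·s⁻²·K⁻¹] = kg·m²·s⁻²·K⁻¹
  C. J·kg⁻¹·K⁻¹ = N·m·kg⁻¹·K⁻¹ = m²·s⁻²·K⁻¹
  D. [kg·m²·s⁻²·K⁻¹] / [kg] = m²·s⁻²·K⁻¹
All reduce to m²·s⁻²·K⁻¹ except B., which is kg·m²·s⁻²·K⁻¹.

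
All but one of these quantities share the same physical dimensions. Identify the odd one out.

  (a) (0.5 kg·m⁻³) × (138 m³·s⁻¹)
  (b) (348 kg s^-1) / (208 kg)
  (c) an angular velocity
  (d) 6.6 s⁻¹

(a)

Reduce each to base SI dimensions:
  (a) [kg·m⁻³] · [m³·s⁻¹] = kg·s⁻¹
  (b) [kg·s⁻¹] / [kg] = s⁻¹
  (c) [angular velocity] = s⁻¹
  (d) s⁻¹
All reduce to s⁻¹ except (a), which is kg·s⁻¹.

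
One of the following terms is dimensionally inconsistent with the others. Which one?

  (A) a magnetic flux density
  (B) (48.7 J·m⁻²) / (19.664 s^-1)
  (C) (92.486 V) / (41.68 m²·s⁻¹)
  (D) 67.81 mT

(B)

In SI base units:
  (A) [magnetic flux density] = kg·s⁻²·A⁻¹
  (B) [kg·s⁻²] / [s⁻¹] = kg·s⁻¹
  (C) [kg·m²·s⁻³·A⁻¹] / [m²·s⁻¹] = kg·s⁻²·A⁻¹
  (D) T = Wb·m⁻² = kg·s⁻²·A⁻¹
All reduce to kg·s⁻²·A⁻¹ except (B), which is kg·s⁻¹.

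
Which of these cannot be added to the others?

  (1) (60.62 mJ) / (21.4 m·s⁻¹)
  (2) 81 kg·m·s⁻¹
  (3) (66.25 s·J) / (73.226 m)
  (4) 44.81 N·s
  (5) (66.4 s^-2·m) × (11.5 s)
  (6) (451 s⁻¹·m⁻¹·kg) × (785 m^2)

Work out the base dimensions of each:
  (1) [kg·m²·s⁻²] / [m·s⁻¹] = kg·m·s⁻¹
  (2) kg·m·s⁻¹
  (3) [kg·m²·s⁻¹] / [m] = kg·m·s⁻¹
  (4) N·s = kg·m·s⁻²·s = kg·m·s⁻¹
  (5) [m·s⁻²] · [s] = m·s⁻¹
  (6) [kg·m⁻¹·s⁻¹] · [m²] = kg·m·s⁻¹
All reduce to kg·m·s⁻¹ except (5), which is m·s⁻¹.

(5)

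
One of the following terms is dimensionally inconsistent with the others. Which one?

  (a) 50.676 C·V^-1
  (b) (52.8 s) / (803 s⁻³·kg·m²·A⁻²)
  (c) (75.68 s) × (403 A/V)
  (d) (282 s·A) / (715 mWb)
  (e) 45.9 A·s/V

Expand each in SI base units:
  (a) C·V⁻¹ = s·A·(J·C⁻¹)⁻¹ = kg⁻¹·m⁻²·s⁴·A²
  (b) [s] / [kg·m²·s⁻³·A⁻²] = kg⁻¹·m⁻²·s⁴·A²
  (c) [s] · [kg⁻¹·m⁻²·s³·A²] = kg⁻¹·m⁻²·s⁴·A²
  (d) [s·A] / [kg·m²·s⁻²·A⁻¹] = kg⁻¹·m⁻²·s³·A²
  (e) A·s·V⁻¹ = A·s·(J·C⁻¹)⁻¹ = kg⁻¹·m⁻²·s⁴·A²
All reduce to kg⁻¹·m⁻²·s⁴·A² except (d), which is kg⁻¹·m⁻²·s³·A².

(d)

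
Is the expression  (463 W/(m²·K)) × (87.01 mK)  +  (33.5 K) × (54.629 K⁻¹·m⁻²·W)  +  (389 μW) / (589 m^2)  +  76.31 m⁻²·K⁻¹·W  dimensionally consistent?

No

Work out the base dimensions of each:
  (463 W/(m²·K)) × (87.01 mK):  [kg·s⁻³·K⁻¹] · [K] = kg·s⁻³
  (33.5 K) × (54.629 K⁻¹·m⁻²·W):  [K] · [kg·s⁻³·K⁻¹] = kg·s⁻³
  (389 μW) / (589 m^2):  [kg·m²·s⁻³] / [m²] = kg·s⁻³
  76.31 m⁻²·K⁻¹·W:  W·m⁻²·K⁻¹ = J·s⁻¹·m⁻²·K⁻¹ = kg·s⁻³·K⁻¹
The terms do not share a single dimension (kg·s⁻³ vs kg·s⁻³·K⁻¹).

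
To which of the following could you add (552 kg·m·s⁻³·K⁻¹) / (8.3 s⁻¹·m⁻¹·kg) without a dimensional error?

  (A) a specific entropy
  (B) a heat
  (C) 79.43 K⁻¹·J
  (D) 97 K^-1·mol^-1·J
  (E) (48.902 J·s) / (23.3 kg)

Reference: [kg·m·s⁻³·K⁻¹] / [kg·m⁻¹·s⁻¹] = m²·s⁻²·K⁻¹.
Each option:
  (A) [specific entropy] = m²·s⁻²·K⁻¹  ← same
  (B) [heat] = kg·m²·s⁻²
  (C) J·K⁻¹ = N·m·K⁻¹ = kg·m²·s⁻²·K⁻¹
  (D) J·mol⁻¹·K⁻¹ = N·m·mol⁻¹·K⁻¹ = kg·m²·s⁻²·K⁻¹·mol⁻¹
  (E) [kg·m²·s⁻¹] / [kg] = m²·s⁻¹
Only (A) matches m²·s⁻²·K⁻¹.

(A)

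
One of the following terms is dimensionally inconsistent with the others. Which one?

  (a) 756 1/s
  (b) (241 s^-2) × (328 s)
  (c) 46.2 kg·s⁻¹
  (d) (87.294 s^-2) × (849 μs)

Dimensions:
  (a) s⁻¹
  (b) [s⁻²] · [s] = s⁻¹
  (c) kg·s⁻¹
  (d) [s⁻²] · [s] = s⁻¹
All reduce to s⁻¹ except (c), which is kg·s⁻¹.

(c)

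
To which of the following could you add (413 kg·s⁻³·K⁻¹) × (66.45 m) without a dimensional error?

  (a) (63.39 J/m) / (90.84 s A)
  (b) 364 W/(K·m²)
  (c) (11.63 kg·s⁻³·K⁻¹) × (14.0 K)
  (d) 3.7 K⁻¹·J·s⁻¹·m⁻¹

Reference: [kg·s⁻³·K⁻¹] · [m] = kg·m·s⁻³·K⁻¹.
Each option:
  (a) [kg·m·s⁻²] / [s·A] = kg·m·s⁻³·A⁻¹
  (b) W·m⁻²·K⁻¹ = J·s⁻¹·m⁻²·K⁻¹ = kg·s⁻³·K⁻¹
  (c) [kg·s⁻³·K⁻¹] · [K] = kg·s⁻³
  (d) J·s⁻¹·m⁻¹·K⁻¹ = N·m·s⁻¹·m⁻¹·K⁻¹ = kg·m·s⁻³·K⁻¹  ← same
Only (d) matches kg·m·s⁻³·K⁻¹.

(d)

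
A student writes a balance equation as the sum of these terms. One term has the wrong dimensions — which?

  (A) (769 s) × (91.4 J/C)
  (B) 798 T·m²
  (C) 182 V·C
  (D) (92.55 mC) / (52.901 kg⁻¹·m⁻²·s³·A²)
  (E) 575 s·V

Expand each in SI base units:
  (A) [s] · [kg·m²·s⁻³·A⁻¹] = kg·m²·s⁻²·A⁻¹
  (B) T·m² = Wb·m⁻²·m² = kg·m²·s⁻²·A⁻¹
  (C) C·V = s·A·J·C⁻¹ = kg·m²·s⁻²
  (D) [s·A] / [kg⁻¹·m⁻²·s³·A²] = kg·m²·s⁻²·A⁻¹
  (E) V·s = J·C⁻¹·s = kg·m²·s⁻²·A⁻¹
All reduce to kg·m²·s⁻²·A⁻¹ except (C), which is kg·m²·s⁻².

(C)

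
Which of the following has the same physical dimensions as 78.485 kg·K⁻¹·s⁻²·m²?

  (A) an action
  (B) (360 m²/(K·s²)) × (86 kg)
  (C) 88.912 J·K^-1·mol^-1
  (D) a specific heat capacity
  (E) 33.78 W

(B)

Reference: kg·m²·s⁻²·K⁻¹.
Each option:
  (A) [action] = kg·m²·s⁻¹
  (B) [m²·s⁻²·K⁻¹] · [kg] = kg·m²·s⁻²·K⁻¹  ← same
  (C) J·mol⁻¹·K⁻¹ = N·m·mol⁻¹·K⁻¹ = kg·m²·s⁻²·K⁻¹·mol⁻¹
  (D) [specific heat capacity] = m²·s⁻²·K⁻¹
  (E) W = J·s⁻¹ = kg·m²·s⁻³
Only (B) matches kg·m²·s⁻²·K⁻¹.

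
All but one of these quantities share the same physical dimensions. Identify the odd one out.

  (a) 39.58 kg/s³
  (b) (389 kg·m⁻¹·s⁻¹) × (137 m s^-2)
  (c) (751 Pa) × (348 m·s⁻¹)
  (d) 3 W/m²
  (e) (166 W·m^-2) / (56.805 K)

Dimensions:
  (a) kg·s⁻³
  (b) [kg·m⁻¹·s⁻¹] · [m·s⁻²] = kg·s⁻³
  (c) [kg·m⁻¹·s⁻²] · [m·s⁻¹] = kg·s⁻³
  (d) W·m⁻² = J·s⁻¹·m⁻² = kg·s⁻³
  (e) [kg·s⁻³] / [K] = kg·s⁻³·K⁻¹
All reduce to kg·s⁻³ except (e), which is kg·s⁻³·K⁻¹.

(e)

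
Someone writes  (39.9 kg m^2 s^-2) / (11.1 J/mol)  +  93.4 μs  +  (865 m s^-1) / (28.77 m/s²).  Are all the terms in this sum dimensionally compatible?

No

Work out the base dimensions of each:
  (39.9 kg m^2 s^-2) / (11.1 J/mol):  [kg·m²·s⁻²] / [kg·m²·s⁻²·mol⁻¹] = mol
  93.4 μs:  s
  (865 m s^-1) / (28.77 m/s²):  [m·s⁻¹] / [m·s⁻²] = s
The terms do not share a single dimension (mol vs s).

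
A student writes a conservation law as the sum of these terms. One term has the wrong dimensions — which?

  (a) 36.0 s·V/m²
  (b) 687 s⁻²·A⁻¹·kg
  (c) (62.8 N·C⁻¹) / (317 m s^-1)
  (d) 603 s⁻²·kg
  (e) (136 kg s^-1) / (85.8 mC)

Dimensions:
  (a) V·s·m⁻² = J·C⁻¹·s·m⁻² = kg·s⁻²·A⁻¹
  (b) kg·s⁻²·A⁻¹
  (c) [kg·m·s⁻³·A⁻¹] / [m·s⁻¹] = kg·s⁻²·A⁻¹
  (d) kg·s⁻²
  (e) [kg·s⁻¹] / [s·A] = kg·s⁻²·A⁻¹
All reduce to kg·s⁻²·A⁻¹ except (d), which is kg·s⁻².

(d)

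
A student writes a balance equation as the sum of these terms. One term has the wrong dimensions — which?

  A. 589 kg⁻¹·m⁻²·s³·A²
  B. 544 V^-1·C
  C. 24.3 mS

B.

In SI base units:
  A. kg⁻¹·m⁻²·s³·A²
  B. C·V⁻¹ = s·A·(J·C⁻¹)⁻¹ = kg⁻¹·m⁻²·s⁴·A²
  C. S = Ω⁻¹ = kg⁻¹·m⁻²·s³·A²
All reduce to kg⁻¹·m⁻²·s³·A² except B., which is kg⁻¹·m⁻²·s⁴·A².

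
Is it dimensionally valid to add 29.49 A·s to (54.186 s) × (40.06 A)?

Yes

Expand each in SI base units:
  29.49 A·s:  A·s = s·A
  (54.186 s) × (40.06 A):  [s] · [A] = s·A
Both are s·A, so they have the same dimensions and can be added.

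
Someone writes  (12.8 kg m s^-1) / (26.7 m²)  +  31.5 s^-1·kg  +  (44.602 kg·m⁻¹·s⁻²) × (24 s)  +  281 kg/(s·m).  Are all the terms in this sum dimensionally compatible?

No

Expand each in SI base units:
  (12.8 kg m s^-1) / (26.7 m²):  [kg·m·s⁻¹] / [m²] = kg·m⁻¹·s⁻¹
  31.5 s^-1·kg:  kg·s⁻¹
  (44.602 kg·m⁻¹·s⁻²) × (24 s):  [kg·m⁻¹·s⁻²] · [s] = kg·m⁻¹·s⁻¹
  281 kg/(s·m):  kg·m⁻¹·s⁻¹
The terms do not share a single dimension (kg·m⁻¹·s⁻¹ vs kg·s⁻¹).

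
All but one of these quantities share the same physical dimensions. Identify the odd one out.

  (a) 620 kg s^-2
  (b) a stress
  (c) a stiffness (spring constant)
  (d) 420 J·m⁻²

Work out the base dimensions of each:
  (a) kg·s⁻²
  (b) [stress] = kg·m⁻¹·s⁻²
  (c) [stiffness (spring constant)] = kg·s⁻²
  (d) J·m⁻² = N·m·m⁻² = kg·s⁻²
All reduce to kg·s⁻² except (b), which is kg·m⁻¹·s⁻².

(b)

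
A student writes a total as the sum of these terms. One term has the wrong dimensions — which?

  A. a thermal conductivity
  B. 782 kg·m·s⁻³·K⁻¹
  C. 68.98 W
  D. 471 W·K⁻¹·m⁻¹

In SI base units:
  A. [thermal conductivity] = kg·m·s⁻³·K⁻¹
  B. kg·m·s⁻³·K⁻¹
  C. W = J·s⁻¹ = kg·m²·s⁻³
  D. W·m⁻¹·K⁻¹ = J·s⁻¹·m⁻¹·K⁻¹ = kg·m·s⁻³·K⁻¹
All reduce to kg·m·s⁻³·K⁻¹ except C., which is kg·m²·s⁻³.

C.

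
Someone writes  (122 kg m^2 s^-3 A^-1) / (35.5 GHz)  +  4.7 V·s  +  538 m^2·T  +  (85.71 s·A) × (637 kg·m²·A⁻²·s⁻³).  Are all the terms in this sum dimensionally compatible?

Yes

Expand each in SI base units:
  (122 kg m^2 s^-3 A^-1) / (35.5 GHz):  [kg·m²·s⁻³·A⁻¹] / [s⁻¹] = kg·m²·s⁻²·A⁻¹
  4.7 V·s:  V·s = J·C⁻¹·s = kg·m²·s⁻²·A⁻¹
  538 m^2·T:  T·m² = Wb·m⁻²·m² = kg·m²·s⁻²·A⁻¹
  (85.71 s·A) × (637 kg·m²·A⁻²·s⁻³):  [s·A] · [kg·m²·s⁻³·A⁻²] = kg·m²·s⁻²·A⁻¹
Every term reduces to kg·m²·s⁻²·A⁻¹.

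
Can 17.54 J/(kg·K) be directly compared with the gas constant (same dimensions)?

No

Dimensions:
  17.54 J/(kg·K):  J·kg⁻¹·K⁻¹ = N·m·kg⁻¹·K⁻¹ = m²·s⁻²·K⁻¹
  the gas constant:  [gas constant] = kg·m²·s⁻²·K⁻¹·mol⁻¹
m²·s⁻²·K⁻¹ ≠ kg·m²·s⁻²·K⁻¹·mol⁻¹, so they cannot be added.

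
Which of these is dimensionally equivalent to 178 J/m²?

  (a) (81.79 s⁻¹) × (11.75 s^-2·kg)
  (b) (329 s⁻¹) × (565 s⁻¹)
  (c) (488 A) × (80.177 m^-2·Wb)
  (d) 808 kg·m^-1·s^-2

(c)

Reference: J·m⁻² = N·m·m⁻² = kg·s⁻².
Each option:
  (a) [s⁻¹] · [kg·s⁻²] = kg·s⁻³
  (b) [s⁻¹] · [s⁻¹] = s⁻²
  (c) [A] · [kg·s⁻²·A⁻¹] = kg·s⁻²  ← same
  (d) kg·m⁻¹·s⁻²
Only (c) matches kg·s⁻².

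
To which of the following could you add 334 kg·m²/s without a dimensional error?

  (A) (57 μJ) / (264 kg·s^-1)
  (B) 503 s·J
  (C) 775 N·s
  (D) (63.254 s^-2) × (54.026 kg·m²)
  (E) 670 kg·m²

Reference: kg·m²·s⁻¹.
Each option:
  (A) [kg·m²·s⁻²] / [kg·s⁻¹] = m²·s⁻¹
  (B) J·s = N·m·s = kg·m²·s⁻¹  ← same
  (C) N·s = kg·m·s⁻²·s = kg·m·s⁻¹
  (D) [s⁻²] · [kg·m²] = kg·m²·s⁻²
  (E) kg·m²
Only (B) matches kg·m²·s⁻¹.

(B)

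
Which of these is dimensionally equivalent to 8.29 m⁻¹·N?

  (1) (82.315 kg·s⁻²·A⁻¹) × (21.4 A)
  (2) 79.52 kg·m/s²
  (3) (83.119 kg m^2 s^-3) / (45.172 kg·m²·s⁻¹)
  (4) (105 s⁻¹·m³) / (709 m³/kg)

Reference: N·m⁻¹ = kg·m·s⁻²·m⁻¹ = kg·s⁻².
Each option:
  (1) [kg·s⁻²·A⁻¹] · [A] = kg·s⁻²  ← same
  (2) kg·m·s⁻²
  (3) [kg·m²·s⁻³] / [kg·m²·s⁻¹] = s⁻²
  (4) [m³·s⁻¹] / [kg⁻¹·m³] = kg·s⁻¹
Only (1) matches kg·s⁻².

(1)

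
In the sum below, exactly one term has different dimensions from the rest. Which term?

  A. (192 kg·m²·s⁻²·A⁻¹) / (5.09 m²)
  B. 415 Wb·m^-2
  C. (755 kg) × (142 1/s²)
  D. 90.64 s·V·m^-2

In SI base units:
  A. [kg·m²·s⁻²·A⁻¹] / [m²] = kg·s⁻²·A⁻¹
  B. Wb·m⁻² = V·s·m⁻² = kg·s⁻²·A⁻¹
  C. [kg] · [s⁻²] = kg·s⁻²
  D. V·s·m⁻² = J·C⁻¹·s·m⁻² = kg·s⁻²·A⁻¹
All reduce to kg·s⁻²·A⁻¹ except C., which is kg·s⁻².

C.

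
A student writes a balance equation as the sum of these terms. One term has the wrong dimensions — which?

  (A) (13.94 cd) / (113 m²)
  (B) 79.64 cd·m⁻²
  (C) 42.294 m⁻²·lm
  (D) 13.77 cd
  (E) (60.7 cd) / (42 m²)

Dimensions:
  (A) [cd] / [m²] = m⁻²·cd
  (B) cd·m⁻² = m⁻²·cd
  (C) lm·m⁻² = cd·m⁻² = m⁻²·cd
  (D) cd
  (E) [cd] / [m²] = m⁻²·cd
All reduce to m⁻²·cd except (D), which is cd.

(D)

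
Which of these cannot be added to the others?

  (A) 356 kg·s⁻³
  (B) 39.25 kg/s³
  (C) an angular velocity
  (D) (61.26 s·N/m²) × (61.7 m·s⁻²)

(C)

Reduce each to base SI dimensions:
  (A) kg·s⁻³
  (B) kg·s⁻³
  (C) [angular velocity] = s⁻¹
  (D) [kg·m⁻¹·s⁻¹] · [m·s⁻²] = kg·s⁻³
All reduce to kg·s⁻³ except (C), which is s⁻¹.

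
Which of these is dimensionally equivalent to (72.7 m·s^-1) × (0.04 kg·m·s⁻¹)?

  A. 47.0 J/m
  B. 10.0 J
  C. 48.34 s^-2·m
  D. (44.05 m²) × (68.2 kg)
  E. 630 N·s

B.

Reference: [m·s⁻¹] · [kg·m·s⁻¹] = kg·m²·s⁻².
Each option:
  A. J·m⁻¹ = N·m·m⁻¹ = kg·m·s⁻²
  B. J = N·m = kg·m²·s⁻²  ← same
  C. m·s⁻²
  D. [m²] · [kg] = kg·m²
  E. N·s = kg·m·s⁻²·s = kg·m·s⁻¹
Only B. matches kg·m²·s⁻².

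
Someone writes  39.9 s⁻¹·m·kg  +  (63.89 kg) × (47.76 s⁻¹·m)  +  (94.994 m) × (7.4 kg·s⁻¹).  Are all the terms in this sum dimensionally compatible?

Yes

Work out the base dimensions of each:
  39.9 s⁻¹·m·kg:  kg·m·s⁻¹
  (63.89 kg) × (47.76 s⁻¹·m):  [kg] · [m·s⁻¹] = kg·m·s⁻¹
  (94.994 m) × (7.4 kg·s⁻¹):  [m] · [kg·s⁻¹] = kg·m·s⁻¹
Every term reduces to kg·m·s⁻¹.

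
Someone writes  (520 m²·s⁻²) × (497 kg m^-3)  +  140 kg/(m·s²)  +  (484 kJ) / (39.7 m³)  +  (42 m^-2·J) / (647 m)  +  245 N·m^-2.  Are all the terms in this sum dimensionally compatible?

Yes

Expand each in SI base units:
  (520 m²·s⁻²) × (497 kg m^-3):  [m²·s⁻²] · [kg·m⁻³] = kg·m⁻¹·s⁻²
  140 kg/(m·s²):  kg·m⁻¹·s⁻²
  (484 kJ) / (39.7 m³):  [kg·m²·s⁻²] / [m³] = kg·m⁻¹·s⁻²
  (42 m^-2·J) / (647 m):  [kg·s⁻²] / [m] = kg·m⁻¹·s⁻²
  245 N·m^-2:  N·m⁻² = kg·m·s⁻²·m⁻² = kg·m⁻¹·s⁻²
Every term reduces to kg·m⁻¹·s⁻².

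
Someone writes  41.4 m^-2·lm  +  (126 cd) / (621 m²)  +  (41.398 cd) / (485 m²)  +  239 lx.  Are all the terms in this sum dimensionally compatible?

Yes

Dimensions:
  41.4 m^-2·lm:  lm·m⁻² = cd·m⁻² = m⁻²·cd
  (126 cd) / (621 m²):  [cd] / [m²] = m⁻²·cd
  (41.398 cd) / (485 m²):  [cd] / [m²] = m⁻²·cd
  239 lx:  lx = lm·m⁻² = m⁻²·cd
Every term reduces to m⁻²·cd.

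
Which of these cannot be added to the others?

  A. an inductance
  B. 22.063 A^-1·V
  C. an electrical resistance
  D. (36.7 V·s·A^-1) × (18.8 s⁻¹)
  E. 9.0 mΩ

A.

Work out the base dimensions of each:
  A. [inductance] = kg·m²·s⁻²·A⁻²
  B. V·A⁻¹ = J·C⁻¹·A⁻¹ = kg·m²·s⁻³·A⁻²
  C. [electrical resistance] = kg·m²·s⁻³·A⁻²
  D. [kg·m²·s⁻²·A⁻²] · [s⁻¹] = kg·m²·s⁻³·A⁻²
  E. Ω = V·A⁻¹ = kg·m²·s⁻³·A⁻²
All reduce to kg·m²·s⁻³·A⁻² except A., which is kg·m²·s⁻²·A⁻².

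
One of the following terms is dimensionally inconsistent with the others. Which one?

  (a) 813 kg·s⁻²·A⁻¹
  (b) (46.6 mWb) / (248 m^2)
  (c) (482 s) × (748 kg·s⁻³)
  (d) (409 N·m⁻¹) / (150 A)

(c)

Expand each in SI base units:
  (a) kg·s⁻²·A⁻¹
  (b) [kg·m²·s⁻²·A⁻¹] / [m²] = kg·s⁻²·A⁻¹
  (c) [s] · [kg·s⁻³] = kg·s⁻²
  (d) [kg·s⁻²] / [A] = kg·s⁻²·A⁻¹
All reduce to kg·s⁻²·A⁻¹ except (c), which is kg·s⁻².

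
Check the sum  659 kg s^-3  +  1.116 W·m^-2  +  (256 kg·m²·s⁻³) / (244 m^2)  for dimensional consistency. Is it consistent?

Dimensions:
  659 kg s^-3:  kg·s⁻³
  1.116 W·m^-2:  W·m⁻² = J·s⁻¹·m⁻² = kg·s⁻³
  (256 kg·m²·s⁻³) / (244 m^2):  [kg·m²·s⁻³] / [m²] = kg·s⁻³
Every term reduces to kg·s⁻³.

Yes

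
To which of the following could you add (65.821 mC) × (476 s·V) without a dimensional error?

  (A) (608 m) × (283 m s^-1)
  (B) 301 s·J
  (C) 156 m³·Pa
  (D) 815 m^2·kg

Reference: [s·A] · [kg·m²·s⁻²·A⁻¹] = kg·m²·s⁻¹.
Each option:
  (A) [m] · [m·s⁻¹] = m²·s⁻¹
  (B) J·s = N·m·s = kg·m²·s⁻¹  ← same
  (C) Pa·m³ = N·m⁻²·m³ = kg·m²·s⁻²
  (D) kg·m²
Only (B) matches kg·m²·s⁻¹.

(B)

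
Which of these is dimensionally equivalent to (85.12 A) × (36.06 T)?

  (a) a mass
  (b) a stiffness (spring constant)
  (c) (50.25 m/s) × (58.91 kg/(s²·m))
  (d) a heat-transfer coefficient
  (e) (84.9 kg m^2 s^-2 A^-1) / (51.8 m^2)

Reference: [A] · [kg·s⁻²·A⁻¹] = kg·s⁻².
Each option:
  (a) [mass] = kg
  (b) [stiffness (spring constant)] = kg·s⁻²  ← same
  (c) [m·s⁻¹] · [kg·m⁻¹·s⁻²] = kg·s⁻³
  (d) [heat-transfer coefficient] = kg·s⁻³·K⁻¹
  (e) [kg·m²·s⁻²·A⁻¹] / [m²] = kg·s⁻²·A⁻¹
Only (b) matches kg·s⁻².

(b)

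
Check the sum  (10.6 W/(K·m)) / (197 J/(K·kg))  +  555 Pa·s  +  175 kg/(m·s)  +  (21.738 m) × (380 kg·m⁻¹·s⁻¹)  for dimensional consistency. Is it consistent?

No

Reduce each to base SI dimensions:
  (10.6 W/(K·m)) / (197 J/(K·kg)):  [kg·m·s⁻³·K⁻¹] / [m²·s⁻²·K⁻¹] = kg·m⁻¹·s⁻¹
  555 Pa·s:  Pa·s = N·m⁻²·s = kg·m⁻¹·s⁻¹
  175 kg/(m·s):  kg·m⁻¹·s⁻¹
  (21.738 m) × (380 kg·m⁻¹·s⁻¹):  [m] · [kg·m⁻¹·s⁻¹] = kg·s⁻¹
The terms do not share a single dimension (kg·m⁻¹·s⁻¹ vs kg·s⁻¹).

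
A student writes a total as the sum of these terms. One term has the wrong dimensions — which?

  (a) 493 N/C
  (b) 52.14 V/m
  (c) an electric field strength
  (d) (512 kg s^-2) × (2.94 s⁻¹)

Reduce each to base SI dimensions:
  (a) N·C⁻¹ = kg·m·s⁻²·(s·A)⁻¹ = kg·m·s⁻³·A⁻¹
  (b) V·m⁻¹ = J·C⁻¹·m⁻¹ = kg·m·s⁻³·A⁻¹
  (c) [electric field strength] = kg·m·s⁻³·A⁻¹
  (d) [kg·s⁻²] · [s⁻¹] = kg·s⁻³
All reduce to kg·m·s⁻³·A⁻¹ except (d), which is kg·s⁻³.

(d)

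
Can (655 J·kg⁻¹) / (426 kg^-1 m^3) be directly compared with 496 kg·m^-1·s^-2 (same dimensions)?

Dimensions:
  (655 J·kg⁻¹) / (426 kg^-1 m^3):  [m²·s⁻²] / [kg⁻¹·m³] = kg·m⁻¹·s⁻²
  496 kg·m^-1·s^-2:  kg·m⁻¹·s⁻²
Both are kg·m⁻¹·s⁻², so they have the same dimensions and can be added.

Yes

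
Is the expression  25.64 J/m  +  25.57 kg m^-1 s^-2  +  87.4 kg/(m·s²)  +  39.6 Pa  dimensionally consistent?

No

Reduce each to base SI dimensions:
  25.64 J/m:  J·m⁻¹ = N·m·m⁻¹ = kg·m·s⁻²
  25.57 kg m^-1 s^-2:  kg·m⁻¹·s⁻²
  87.4 kg/(m·s²):  kg·m⁻¹·s⁻²
  39.6 Pa:  Pa = N·m⁻² = kg·m⁻¹·s⁻²
The terms do not share a single dimension (kg·m·s⁻² vs kg·m⁻¹·s⁻²).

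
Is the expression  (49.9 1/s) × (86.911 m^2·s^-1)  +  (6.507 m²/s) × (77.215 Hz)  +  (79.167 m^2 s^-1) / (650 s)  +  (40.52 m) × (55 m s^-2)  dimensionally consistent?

Yes

Reduce each to base SI dimensions:
  (49.9 1/s) × (86.911 m^2·s^-1):  [s⁻¹] · [m²·s⁻¹] = m²·s⁻²
  (6.507 m²/s) × (77.215 Hz):  [m²·s⁻¹] · [s⁻¹] = m²·s⁻²
  (79.167 m^2 s^-1) / (650 s):  [m²·s⁻¹] / [s] = m²·s⁻²
  (40.52 m) × (55 m s^-2):  [m] · [m·s⁻²] = m²·s⁻²
Every term reduces to m²·s⁻².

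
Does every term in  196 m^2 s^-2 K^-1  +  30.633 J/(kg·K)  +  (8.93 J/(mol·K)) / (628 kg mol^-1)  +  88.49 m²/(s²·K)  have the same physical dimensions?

Yes

In SI base units:
  196 m^2 s^-2 K^-1:  m²·s⁻²·K⁻¹
  30.633 J/(kg·K):  J·kg⁻¹·K⁻¹ = N·m·kg⁻¹·K⁻¹ = m²·s⁻²·K⁻¹
  (8.93 J/(mol·K)) / (628 kg mol^-1):  [kg·m²·s⁻²·K⁻¹·mol⁻¹] / [kg·mol⁻¹] = m²·s⁻²·K⁻¹
  88.49 m²/(s²·K):  m²·s⁻²·K⁻¹
Every term reduces to m²·s⁻²·K⁻¹.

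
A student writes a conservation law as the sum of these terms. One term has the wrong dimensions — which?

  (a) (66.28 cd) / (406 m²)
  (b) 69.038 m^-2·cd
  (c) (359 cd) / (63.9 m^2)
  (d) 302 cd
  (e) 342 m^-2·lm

(d)

Expand each in SI base units:
  (a) [cd] / [m²] = m⁻²·cd
  (b) cd·m⁻² = m⁻²·cd
  (c) [cd] / [m²] = m⁻²·cd
  (d) cd
  (e) lm·m⁻² = cd·m⁻² = m⁻²·cd
All reduce to m⁻²·cd except (d), which is cd.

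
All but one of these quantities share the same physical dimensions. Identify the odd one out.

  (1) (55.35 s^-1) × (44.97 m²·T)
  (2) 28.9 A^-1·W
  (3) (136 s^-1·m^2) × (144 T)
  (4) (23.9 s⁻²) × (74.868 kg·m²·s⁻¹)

Dimensions:
  (1) [s⁻¹] · [kg·m²·s⁻²·A⁻¹] = kg·m²·s⁻³·A⁻¹
  (2) W·A⁻¹ = J·s⁻¹·A⁻¹ = kg·m²·s⁻³·A⁻¹
  (3) [m²·s⁻¹] · [kg·s⁻²·A⁻¹] = kg·m²·s⁻³·A⁻¹
  (4) [s⁻²] · [kg·m²·s⁻¹] = kg·m²·s⁻³
All reduce to kg·m²·s⁻³·A⁻¹ except (4), which is kg·m²·s⁻³.

(4)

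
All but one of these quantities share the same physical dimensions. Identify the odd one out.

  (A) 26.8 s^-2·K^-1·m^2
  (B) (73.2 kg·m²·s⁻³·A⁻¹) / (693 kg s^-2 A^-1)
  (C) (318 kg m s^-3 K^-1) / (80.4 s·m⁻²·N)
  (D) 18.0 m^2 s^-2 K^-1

(B)

Work out the base dimensions of each:
  (A) m²·s⁻²·K⁻¹
  (B) [kg·m²·s⁻³·A⁻¹] / [kg·s⁻²·A⁻¹] = m²·s⁻¹
  (C) [kg·m·s⁻³·K⁻¹] / [kg·m⁻¹·s⁻¹] = m²·s⁻²·K⁻¹
  (D) m²·s⁻²·K⁻¹
All reduce to m²·s⁻²·K⁻¹ except (B), which is m²·s⁻¹.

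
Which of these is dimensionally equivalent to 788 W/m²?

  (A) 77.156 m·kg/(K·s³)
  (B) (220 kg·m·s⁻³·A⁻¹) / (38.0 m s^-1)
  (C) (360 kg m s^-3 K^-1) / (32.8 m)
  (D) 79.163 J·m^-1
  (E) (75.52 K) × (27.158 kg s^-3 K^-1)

Reference: W·m⁻² = J·s⁻¹·m⁻² = kg·s⁻³.
Each option:
  (A) kg·m·s⁻³·K⁻¹
  (B) [kg·m·s⁻³·A⁻¹] / [m·s⁻¹] = kg·s⁻²·A⁻¹
  (C) [kg·m·s⁻³·K⁻¹] / [m] = kg·s⁻³·K⁻¹
  (D) J·m⁻¹ = N·m·m⁻¹ = kg·m·s⁻²
  (E) [K] · [kg·s⁻³·K⁻¹] = kg·s⁻³  ← same
Only (E) matches kg·s⁻³.

(E)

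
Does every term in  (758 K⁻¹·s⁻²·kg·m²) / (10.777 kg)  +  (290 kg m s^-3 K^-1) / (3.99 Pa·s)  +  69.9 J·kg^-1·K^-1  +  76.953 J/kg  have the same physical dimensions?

No

Dimensions:
  (758 K⁻¹·s⁻²·kg·m²) / (10.777 kg):  [kg·m²·s⁻²·K⁻¹] / [kg] = m²·s⁻²·K⁻¹
  (290 kg m s^-3 K^-1) / (3.99 Pa·s):  [kg·m·s⁻³·K⁻¹] / [kg·m⁻¹·s⁻¹] = m²·s⁻²·K⁻¹
  69.9 J·kg^-1·K^-1:  J·kg⁻¹·K⁻¹ = N·m·kg⁻¹·K⁻¹ = m²·s⁻²·K⁻¹
  76.953 J/kg:  J·kg⁻¹ = N·m·kg⁻¹ = m²·s⁻²
The terms do not share a single dimension (m²·s⁻² vs m²·s⁻²·K⁻¹).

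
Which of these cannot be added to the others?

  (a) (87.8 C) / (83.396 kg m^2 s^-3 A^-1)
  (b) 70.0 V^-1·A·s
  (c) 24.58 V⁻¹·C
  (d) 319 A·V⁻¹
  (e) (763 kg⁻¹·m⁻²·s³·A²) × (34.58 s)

(d)

Expand each in SI base units:
  (a) [s·A] / [kg·m²·s⁻³·A⁻¹] = kg⁻¹·m⁻²·s⁴·A²
  (b) A·s·V⁻¹ = A·s·(J·C⁻¹)⁻¹ = kg⁻¹·m⁻²·s⁴·A²
  (c) C·V⁻¹ = s·A·(J·C⁻¹)⁻¹ = kg⁻¹·m⁻²·s⁴·A²
  (d) A·V⁻¹ = A·(J·C⁻¹)⁻¹ = kg⁻¹·m⁻²·s³·A²
  (e) [kg⁻¹·m⁻²·s³·A²] · [s] = kg⁻¹·m⁻²·s⁴·A²
All reduce to kg⁻¹·m⁻²·s⁴·A² except (d), which is kg⁻¹·m⁻²·s³·A².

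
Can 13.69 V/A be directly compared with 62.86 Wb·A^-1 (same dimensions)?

No

Dimensions:
  13.69 V/A:  V·A⁻¹ = J·C⁻¹·A⁻¹ = kg·m²·s⁻³·A⁻²
  62.86 Wb·A^-1:  Wb·A⁻¹ = V·s·A⁻¹ = kg·m²·s⁻²·A⁻²
kg·m²·s⁻³·A⁻² ≠ kg·m²·s⁻²·A⁻², so they cannot be added.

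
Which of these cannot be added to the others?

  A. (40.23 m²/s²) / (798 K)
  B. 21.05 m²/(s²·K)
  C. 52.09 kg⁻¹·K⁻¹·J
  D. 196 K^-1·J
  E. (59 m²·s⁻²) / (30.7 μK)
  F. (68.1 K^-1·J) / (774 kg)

Work out the base dimensions of each:
  A. [m²·s⁻²] / [K] = m²·s⁻²·K⁻¹
  B. m²·s⁻²·K⁻¹
  C. J·kg⁻¹·K⁻¹ = N·m·kg⁻¹·K⁻¹ = m²·s⁻²·K⁻¹
  D. J·K⁻¹ = N·m·K⁻¹ = kg·m²·s⁻²·K⁻¹
  E. [m²·s⁻²] / [K] = m²·s⁻²·K⁻¹
  F. [kg·m²·s⁻²·K⁻¹] / [kg] = m²·s⁻²·K⁻¹
All reduce to m²·s⁻²·K⁻¹ except D., which is kg·m²·s⁻²·K⁻¹.

D.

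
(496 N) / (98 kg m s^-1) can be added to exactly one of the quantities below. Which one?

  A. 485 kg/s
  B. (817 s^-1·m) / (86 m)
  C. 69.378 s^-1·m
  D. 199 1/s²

Reference: [kg·m·s⁻²] / [kg·m·s⁻¹] = s⁻¹.
Each option:
  A. kg·s⁻¹
  B. [m·s⁻¹] / [m] = s⁻¹  ← same
  C. m·s⁻¹
  D. s⁻²
Only B. matches s⁻¹.

B.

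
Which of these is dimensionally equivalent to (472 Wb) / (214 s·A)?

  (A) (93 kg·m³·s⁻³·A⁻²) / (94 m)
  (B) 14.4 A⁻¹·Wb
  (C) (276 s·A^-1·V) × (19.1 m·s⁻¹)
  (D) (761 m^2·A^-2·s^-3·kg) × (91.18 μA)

(A)

Reference: [kg·m²·s⁻²·A⁻¹] / [s·A] = kg·m²·s⁻³·A⁻².
Each option:
  (A) [kg·m³·s⁻³·A⁻²] / [m] = kg·m²·s⁻³·A⁻²  ← same
  (B) Wb·A⁻¹ = V·s·A⁻¹ = kg·m²·s⁻²·A⁻²
  (C) [kg·m²·s⁻²·A⁻²] · [m·s⁻¹] = kg·m³·s⁻³·A⁻²
  (D) [kg·m²·s⁻³·A⁻²] · [A] = kg·m²·s⁻³·A⁻¹
Only (A) matches kg·m²·s⁻³·A⁻².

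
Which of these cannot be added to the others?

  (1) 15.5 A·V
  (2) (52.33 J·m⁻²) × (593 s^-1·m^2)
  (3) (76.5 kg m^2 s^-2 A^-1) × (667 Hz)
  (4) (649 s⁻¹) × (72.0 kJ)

Reduce each to base SI dimensions:
  (1) V·A = J·C⁻¹·A = kg·m²·s⁻³
  (2) [kg·s⁻²] · [m²·s⁻¹] = kg·m²·s⁻³
  (3) [kg·m²·s⁻²·A⁻¹] · [s⁻¹] = kg·m²·s⁻³·A⁻¹
  (4) [s⁻¹] · [kg·m²·s⁻²] = kg·m²·s⁻³
All reduce to kg·m²·s⁻³ except (3), which is kg·m²·s⁻³·A⁻¹.

(3)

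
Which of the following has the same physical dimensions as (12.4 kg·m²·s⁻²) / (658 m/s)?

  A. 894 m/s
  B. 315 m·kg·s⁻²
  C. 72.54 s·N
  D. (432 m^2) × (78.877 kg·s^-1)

C.

Reference: [kg·m²·s⁻²] / [m·s⁻¹] = kg·m·s⁻¹.
Each option:
  A. m·s⁻¹
  B. kg·m·s⁻²
  C. N·s = kg·m·s⁻²·s = kg·m·s⁻¹  ← same
  D. [m²] · [kg·s⁻¹] = kg·m²·s⁻¹
Only C. matches kg·m·s⁻¹.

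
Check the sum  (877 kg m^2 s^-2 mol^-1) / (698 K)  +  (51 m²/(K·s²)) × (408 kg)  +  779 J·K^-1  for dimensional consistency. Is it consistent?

No

Work out the base dimensions of each:
  (877 kg m^2 s^-2 mol^-1) / (698 K):  [kg·m²·s⁻²·mol⁻¹] / [K] = kg·m²·s⁻²·K⁻¹·mol⁻¹
  (51 m²/(K·s²)) × (408 kg):  [m²·s⁻²·K⁻¹] · [kg] = kg·m²·s⁻²·K⁻¹
  779 J·K^-1:  J·K⁻¹ = N·m·K⁻¹ = kg·m²·s⁻²·K⁻¹
The terms do not share a single dimension (kg·m²·s⁻²·K⁻¹ vs kg·m²·s⁻²·K⁻¹·mol⁻¹).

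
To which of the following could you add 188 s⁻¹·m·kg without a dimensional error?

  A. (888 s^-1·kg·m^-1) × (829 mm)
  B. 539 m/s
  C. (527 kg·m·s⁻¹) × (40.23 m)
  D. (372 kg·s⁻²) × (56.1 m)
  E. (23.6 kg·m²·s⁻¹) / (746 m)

Reference: kg·m·s⁻¹.
Each option:
  A. [kg·m⁻¹·s⁻¹] · [m] = kg·s⁻¹
  B. m·s⁻¹
  C. [kg·m·s⁻¹] · [m] = kg·m²·s⁻¹
  D. [kg·s⁻²] · [m] = kg·m·s⁻²
  E. [kg·m²·s⁻¹] / [m] = kg·m·s⁻¹  ← same
Only E. matches kg·m·s⁻¹.

E.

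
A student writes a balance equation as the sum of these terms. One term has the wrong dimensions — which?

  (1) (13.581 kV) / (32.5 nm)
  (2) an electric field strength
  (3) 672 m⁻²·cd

(3)

Reduce each to base SI dimensions:
  (1) [kg·m²·s⁻³·A⁻¹] / [m] = kg·m·s⁻³·A⁻¹
  (2) [electric field strength] = kg·m·s⁻³·A⁻¹
  (3) m⁻²·cd
All reduce to kg·m·s⁻³·A⁻¹ except (3), which is m⁻²·cd.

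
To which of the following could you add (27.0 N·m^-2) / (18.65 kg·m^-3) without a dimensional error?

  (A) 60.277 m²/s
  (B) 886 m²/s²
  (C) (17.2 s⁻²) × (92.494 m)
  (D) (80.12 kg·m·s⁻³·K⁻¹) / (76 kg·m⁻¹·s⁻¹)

(B)

Reference: [kg·m⁻¹·s⁻²] / [kg·m⁻³] = m²·s⁻².
Each option:
  (A) m²·s⁻¹
  (B) m²·s⁻²  ← same
  (C) [s⁻²] · [m] = m·s⁻²
  (D) [kg·m·s⁻³·K⁻¹] / [kg·m⁻¹·s⁻¹] = m²·s⁻²·K⁻¹
Only (B) matches m²·s⁻².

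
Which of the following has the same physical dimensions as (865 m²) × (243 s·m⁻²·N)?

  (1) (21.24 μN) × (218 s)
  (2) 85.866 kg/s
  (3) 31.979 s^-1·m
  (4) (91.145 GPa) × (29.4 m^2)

Reference: [m²] · [kg·m⁻¹·s⁻¹] = kg·m·s⁻¹.
Each option:
  (1) [kg·m·s⁻²] · [s] = kg·m·s⁻¹  ← same
  (2) kg·s⁻¹
  (3) m·s⁻¹
  (4) [kg·m⁻¹·s⁻²] · [m²] = kg·m·s⁻²
Only (1) matches kg·m·s⁻¹.

(1)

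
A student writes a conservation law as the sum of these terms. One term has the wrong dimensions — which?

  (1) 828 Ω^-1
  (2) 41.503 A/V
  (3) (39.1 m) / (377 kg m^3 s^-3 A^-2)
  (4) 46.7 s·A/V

(4)

Work out the base dimensions of each:
  (1) Ω⁻¹ = (V·A⁻¹)⁻¹ = kg⁻¹·m⁻²·s³·A²
  (2) A·V⁻¹ = A·(J·C⁻¹)⁻¹ = kg⁻¹·m⁻²·s³·A²
  (3) [m] / [kg·m³·s⁻³·A⁻²] = kg⁻¹·m⁻²·s³·A²
  (4) A·s·V⁻¹ = A·s·(J·C⁻¹)⁻¹ = kg⁻¹·m⁻²·s⁴·A²
All reduce to kg⁻¹·m⁻²·s³·A² except (4), which is kg⁻¹·m⁻²·s⁴·A².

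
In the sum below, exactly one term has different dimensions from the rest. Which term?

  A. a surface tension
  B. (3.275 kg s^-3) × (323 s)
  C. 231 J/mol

Work out the base dimensions of each:
  A. [surface tension] = kg·s⁻²
  B. [kg·s⁻³] · [s] = kg·s⁻²
  C. J·mol⁻¹ = N·m·mol⁻¹ = kg·m²·s⁻²·mol⁻¹
All reduce to kg·s⁻² except C., which is kg·m²·s⁻²·mol⁻¹.

C.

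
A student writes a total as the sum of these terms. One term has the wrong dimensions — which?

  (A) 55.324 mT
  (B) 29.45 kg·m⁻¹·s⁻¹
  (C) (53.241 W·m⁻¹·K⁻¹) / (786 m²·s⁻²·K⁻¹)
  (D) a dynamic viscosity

In SI base units:
  (A) T = Wb·m⁻² = kg·s⁻²·A⁻¹
  (B) kg·m⁻¹·s⁻¹
  (C) [kg·m·s⁻³·K⁻¹] / [m²·s⁻²·K⁻¹] = kg·m⁻¹·s⁻¹
  (D) [dynamic viscosity] = kg·m⁻¹·s⁻¹
All reduce to kg·m⁻¹·s⁻¹ except (A), which is kg·s⁻²·A⁻¹.

(A)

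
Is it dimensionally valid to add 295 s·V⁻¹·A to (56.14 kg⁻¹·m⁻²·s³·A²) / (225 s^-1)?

Work out the base dimensions of each:
  295 s·V⁻¹·A:  A·s·V⁻¹ = A·s·(J·C⁻¹)⁻¹ = kg⁻¹·m⁻²·s⁴·A²
  (56.14 kg⁻¹·m⁻²·s³·A²) / (225 s^-1):  [kg⁻¹·m⁻²·s³·A²] / [s⁻¹] = kg⁻¹·m⁻²·s⁴·A²
Both are kg⁻¹·m⁻²·s⁴·A², so they have the same dimensions and can be added.

Yes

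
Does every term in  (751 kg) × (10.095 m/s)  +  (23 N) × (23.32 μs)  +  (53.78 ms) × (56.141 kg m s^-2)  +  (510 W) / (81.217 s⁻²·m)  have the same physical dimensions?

Yes

Dimensions:
  (751 kg) × (10.095 m/s):  [kg] · [m·s⁻¹] = kg·m·s⁻¹
  (23 N) × (23.32 μs):  [kg·m·s⁻²] · [s] = kg·m·s⁻¹
  (53.78 ms) × (56.141 kg m s^-2):  [s] · [kg·m·s⁻²] = kg·m·s⁻¹
  (510 W) / (81.217 s⁻²·m):  [kg·m²·s⁻³] / [m·s⁻²] = kg·m·s⁻¹
Every term reduces to kg·m·s⁻¹.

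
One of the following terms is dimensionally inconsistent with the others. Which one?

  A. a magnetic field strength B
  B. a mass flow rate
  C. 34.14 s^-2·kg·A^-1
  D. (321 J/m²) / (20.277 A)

Expand each in SI base units:
  A. [magnetic field strength B] = kg·s⁻²·A⁻¹
  B. [mass flow rate] = kg·s⁻¹
  C. kg·s⁻²·A⁻¹
  D. [kg·s⁻²] / [A] = kg·s⁻²·A⁻¹
All reduce to kg·s⁻²·A⁻¹ except B., which is kg·s⁻¹.

B.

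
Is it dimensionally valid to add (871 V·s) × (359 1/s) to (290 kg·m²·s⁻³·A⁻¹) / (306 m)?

No

In SI base units:
  (871 V·s) × (359 1/s):  [kg·m²·s⁻²·A⁻¹] · [s⁻¹] = kg·m²·s⁻³·A⁻¹
  (290 kg·m²·s⁻³·A⁻¹) / (306 m):  [kg·m²·s⁻³·A⁻¹] / [m] = kg·m·s⁻³·A⁻¹
kg·m²·s⁻³·A⁻¹ ≠ kg·m·s⁻³·A⁻¹, so they cannot be added.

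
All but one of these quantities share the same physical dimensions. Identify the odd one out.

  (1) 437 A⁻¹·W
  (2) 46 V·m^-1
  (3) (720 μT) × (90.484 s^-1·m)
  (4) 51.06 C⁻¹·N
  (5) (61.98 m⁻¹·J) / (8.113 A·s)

Expand each in SI base units:
  (1) W·A⁻¹ = J·s⁻¹·A⁻¹ = kg·m²·s⁻³·A⁻¹
  (2) V·m⁻¹ = J·C⁻¹·m⁻¹ = kg·m·s⁻³·A⁻¹
  (3) [kg·s⁻²·A⁻¹] · [m·s⁻¹] = kg·m·s⁻³·A⁻¹
  (4) N·C⁻¹ = kg·m·s⁻²·(s·A)⁻¹ = kg·m·s⁻³·A⁻¹
  (5) [kg·m·s⁻²] / [s·A] = kg·m·s⁻³·A⁻¹
All reduce to kg·m·s⁻³·A⁻¹ except (1), which is kg·m²·s⁻³·A⁻¹.

(1)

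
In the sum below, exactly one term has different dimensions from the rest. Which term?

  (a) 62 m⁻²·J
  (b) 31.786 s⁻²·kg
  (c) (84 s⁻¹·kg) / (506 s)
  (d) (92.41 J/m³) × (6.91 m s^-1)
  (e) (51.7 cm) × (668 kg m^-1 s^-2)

(d)

In SI base units:
  (a) J·m⁻² = N·m·m⁻² = kg·s⁻²
  (b) kg·s⁻²
  (c) [kg·s⁻¹] / [s] = kg·s⁻²
  (d) [kg·m⁻¹·s⁻²] · [m·s⁻¹] = kg·s⁻³
  (e) [m] · [kg·m⁻¹·s⁻²] = kg·s⁻²
All reduce to kg·s⁻² except (d), which is kg·s⁻³.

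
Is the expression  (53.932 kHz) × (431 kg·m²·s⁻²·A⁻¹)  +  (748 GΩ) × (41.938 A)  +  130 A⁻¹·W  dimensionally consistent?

Work out the base dimensions of each:
  (53.932 kHz) × (431 kg·m²·s⁻²·A⁻¹):  [s⁻¹] · [kg·m²·s⁻²·A⁻¹] = kg·m²·s⁻³·A⁻¹
  (748 GΩ) × (41.938 A):  [kg·m²·s⁻³·A⁻²] · [A] = kg·m²·s⁻³·A⁻¹
  130 A⁻¹·W:  W·A⁻¹ = J·s⁻¹·A⁻¹ = kg·m²·s⁻³·A⁻¹
Every term reduces to kg·m²·s⁻³·A⁻¹.

Yes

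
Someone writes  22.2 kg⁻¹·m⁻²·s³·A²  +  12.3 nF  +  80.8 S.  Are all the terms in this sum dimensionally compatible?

Dimensions:
  22.2 kg⁻¹·m⁻²·s³·A²:  kg⁻¹·m⁻²·s³·A²
  12.3 nF:  F = C·V⁻¹ = kg⁻¹·m⁻²·s⁴·A²
  80.8 S:  S = Ω⁻¹ = kg⁻¹·m⁻²·s³·A²
The terms do not share a single dimension (kg⁻¹·m⁻²·s³·A² vs kg⁻¹·m⁻²·s⁴·A²).

No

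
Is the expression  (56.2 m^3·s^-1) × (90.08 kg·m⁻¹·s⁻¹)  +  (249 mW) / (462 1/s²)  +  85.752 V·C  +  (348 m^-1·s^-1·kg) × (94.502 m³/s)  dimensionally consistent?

No

Work out the base dimensions of each:
  (56.2 m^3·s^-1) × (90.08 kg·m⁻¹·s⁻¹):  [m³·s⁻¹] · [kg·m⁻¹·s⁻¹] = kg·m²·s⁻²
  (249 mW) / (462 1/s²):  [kg·m²·s⁻³] / [s⁻²] = kg·m²·s⁻¹
  85.752 V·C:  C·V = s·A·J·C⁻¹ = kg·m²·s⁻²
  (348 m^-1·s^-1·kg) × (94.502 m³/s):  [kg·m⁻¹·s⁻¹] · [m³·s⁻¹] = kg·m²·s⁻²
The terms do not share a single dimension (kg·m²·s⁻² vs kg·m²·s⁻¹).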